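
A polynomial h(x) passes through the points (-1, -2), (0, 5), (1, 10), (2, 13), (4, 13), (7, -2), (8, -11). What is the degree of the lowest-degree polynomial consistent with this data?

Divided differences on the nodes -1, 0, 1, 2, 4, 7, 8:
  order 0: -2  5  10  13  13  -2  -11
  order 1: 7  5  3  0  -5  -9
  order 2: -1  -1  -1  -1  -1
  order 3: 0  0  0  0
  order 4: 0  0  0
  order 5: 0  0
  order 6: 0
The order-2 divided differences are all -1 (nonzero) and every higher order vanishes, so the data lies on a polynomial of degree exactly 2.

2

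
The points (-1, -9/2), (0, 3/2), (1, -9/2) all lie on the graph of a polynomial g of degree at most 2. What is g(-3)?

Write g(s) = as^2 + bs + c. Substituting each data point gives a linear system:
  a - b + c = -9/2
  c = 3/2
  a + b + c = -9/2
Solving the system yields a = -6, b = 0, c = 3/2.
So g(s) = -6s^2 + 3/2.
Then g(-3) = -105/2.

-105/2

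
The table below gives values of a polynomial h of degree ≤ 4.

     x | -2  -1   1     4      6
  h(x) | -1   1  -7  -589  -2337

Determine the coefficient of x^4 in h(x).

Write h(x) = ax^4 + bx^3 + cx^2 + dx + e. Substituting each data point gives a linear system:
  16a - 8b + 4c - 2d + e = -1
  a - b + c - d + e = 1
  a + b + c + d + e = -7
  256a + 64b + 16c + 4d + e = -589
  1296a + 216b + 36c + 6d + e = -2337
Solving the system yields a = -1, b = -4, c = -5, d = 0, e = 3.
So h(x) = -x⁴ - 4x³ - 5x² + 3.
The leading coefficient is -1.

-1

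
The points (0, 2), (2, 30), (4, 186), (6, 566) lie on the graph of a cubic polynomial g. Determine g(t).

Using the Lagrange interpolation formula with nodes 0, 2, 4, 6:
  L_0(t) = (t - 2)(t - 4)(t - 6) / -48
  L_1(t) = t(t - 4)(t - 6) / 16
  L_2(t) = t(t - 2)(t - 6) / -16
  L_3(t) = t(t - 2)(t - 4) / 48
Then g(t) = 2·L_0(t) + 30·L_1(t) + 186·L_2(t) + 566·L_3(t).
Expanding and collecting terms gives g(t) = 2t³ + 4t² - 2t + 2.
Check: g(4) = 186. ✓

g(t) = 2t^3 + 4t^2 - 2t + 2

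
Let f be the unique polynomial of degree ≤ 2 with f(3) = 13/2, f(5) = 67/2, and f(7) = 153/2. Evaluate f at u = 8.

Using the Lagrange interpolation formula with nodes 3, 5, 7:
  L_0(u) = (u - 5)(u - 7) / 8
  L_1(u) = (u - 3)(u - 7) / -4
  L_2(u) = (u - 3)(u - 5) / 8
Then f(u) = 13/2·L_0(u) + 67/2·L_1(u) + 153/2·L_2(u).
Expanding and collecting terms gives f(u) = 2u^2 - (5/2)u - 4.
Evaluating at u = 8: f(8) = 104.

104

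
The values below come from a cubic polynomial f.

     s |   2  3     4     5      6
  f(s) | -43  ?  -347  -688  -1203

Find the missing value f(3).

The 4 known points determine the degree-3 polynomial uniquely.
Write f(s) = as^3 + bs^2 + cs + d. Substituting each data point gives a linear system:
  8a + 4b + 2c + d = -43
  64a + 16b + 4c + d = -347
  125a + 25b + 5c + d = -688
  216a + 36b + 6c + d = -1203
Solving the system yields a = -6, b = 3, c = -2, d = -3.
So f(s) = -6s³ + 3s² - 2s - 3.
Then f(3) = -144.

-144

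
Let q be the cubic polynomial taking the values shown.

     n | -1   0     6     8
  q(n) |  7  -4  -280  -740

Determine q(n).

Using the Lagrange interpolation formula with nodes -1, 0, 6, 8:
  L_0(n) = n(n - 6)(n - 8) / -63
  L_1(n) = (n + 1)(n - 6)(n - 8) / 48
  L_2(n) = (n + 1)n(n - 8) / -84
  L_3(n) = (n + 1)n(n - 6) / 144
Then q(n) = 7·L_0(n) - 4·L_1(n) - 280·L_2(n) - 740·L_3(n).
Expanding and collecting terms gives q(n) = -2n³ + 5n² - 4n - 4.
Check: q(-1) = 7. ✓

q(n) = -2n^3 + 5n^2 - 4n - 4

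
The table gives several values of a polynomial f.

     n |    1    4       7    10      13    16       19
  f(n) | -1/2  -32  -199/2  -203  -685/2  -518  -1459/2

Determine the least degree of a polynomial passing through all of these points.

2

Forward differences of the values at n = 1, 4, 7, 10, 13, 16, 19:
  f  : -1/2  -32  -199/2  -203  -685/2  -518  -1459/2
  Δ  : -63/2  -135/2  -207/2  -279/2  -351/2  -423/2
  Δ^2: -36  -36  -36  -36  -36
  Δ^3: 0  0  0  0
  Δ^4: 0  0  0
  Δ^5: 0  0
  Δ^6: 0
The second differences are constant (-36) and nonzero, while all higher differences vanish, so the minimal degree is 2.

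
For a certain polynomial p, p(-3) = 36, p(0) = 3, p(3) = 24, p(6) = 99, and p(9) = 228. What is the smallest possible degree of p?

2

Forward differences of the values at n = -3, 0, 3, 6, 9:
  p  : 36  3  24  99  228
  Δ  : -33  21  75  129
  Δ^2: 54  54  54
  Δ^3: 0  0
  Δ^4: 0
The second differences are constant (54) and nonzero, while all higher differences vanish, so the minimal degree is 2.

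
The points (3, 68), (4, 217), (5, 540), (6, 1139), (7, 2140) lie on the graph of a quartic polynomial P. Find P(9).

5972

Using the Lagrange interpolation formula with nodes 3, 4, 5, 6, 7:
  L_0(u) = (u - 4)(u - 5)(u - 6)(u - 7) / 24
  L_1(u) = (u - 3)(u - 5)(u - 6)(u - 7) / -6
  L_2(u) = (u - 3)(u - 4)(u - 6)(u - 7) / 4
  L_3(u) = (u - 3)(u - 4)(u - 5)(u - 7) / -6
  L_4(u) = (u - 3)(u - 4)(u - 5)(u - 6) / 24
Then P(u) = 68·L_0(u) + 217·L_1(u) + 540·L_2(u) + 1139·L_3(u) + 2140·L_4(u).
Expanding and collecting terms gives P(u) = u^4 - u^3 + 2u^2 - 3u + 5.
Evaluating at u = 9: P(9) = 5972.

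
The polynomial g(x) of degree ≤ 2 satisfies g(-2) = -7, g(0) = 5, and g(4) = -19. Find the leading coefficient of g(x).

Write g(x) = ax^2 + bx + c. Substituting each data point gives a linear system:
  4a - 2b + c = -7
  c = 5
  16a + 4b + c = -19
Solving the system yields a = -2, b = 2, c = 5.
So g(x) = -2x² + 2x + 5.
The leading coefficient is -2.

-2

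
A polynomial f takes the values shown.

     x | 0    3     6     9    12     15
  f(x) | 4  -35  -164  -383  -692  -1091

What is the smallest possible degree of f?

2

Forward differences of the values at x = 0, 3, 6, 9, 12, 15:
  f  : 4  -35  -164  -383  -692  -1091
  Δ  : -39  -129  -219  -309  -399
  Δ^2: -90  -90  -90  -90
  Δ^3: 0  0  0
  Δ^4: 0  0
  Δ^5: 0
The second differences are constant (-90) and nonzero, while all higher differences vanish, so the minimal degree is 2.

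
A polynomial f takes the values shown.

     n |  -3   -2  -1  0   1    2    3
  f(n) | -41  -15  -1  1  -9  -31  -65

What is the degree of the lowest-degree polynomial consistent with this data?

Forward differences of the values at n = -3, -2, -1, 0, 1, 2, 3:
  f  : -41  -15  -1  1  -9  -31  -65
  Δ  : 26  14  2  -10  -22  -34
  Δ^2: -12  -12  -12  -12  -12
  Δ^3: 0  0  0  0
  Δ^4: 0  0  0
  Δ^5: 0  0
  Δ^6: 0
The second differences are constant (-12) and nonzero, while all higher differences vanish, so the minimal degree is 2.

2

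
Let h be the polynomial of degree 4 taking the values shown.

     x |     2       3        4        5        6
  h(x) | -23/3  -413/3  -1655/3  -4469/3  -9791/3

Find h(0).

Using the Lagrange interpolation formula with nodes 2, 3, 4, 5, 6:
  L_0(x) = (x - 3)(x - 4)(x - 5)(x - 6) / 24
  L_1(x) = (x - 2)(x - 4)(x - 5)(x - 6) / -6
  L_2(x) = (x - 2)(x - 3)(x - 5)(x - 6) / 4
  L_3(x) = (x - 2)(x - 3)(x - 4)(x - 6) / -6
  L_4(x) = (x - 2)(x - 3)(x - 4)(x - 5) / 24
Then h(x) = -23/3·L_0(x) - 413/3·L_1(x) - 1655/3·L_2(x) - 4469/3·L_3(x) - 9791/3·L_4(x).
Expanding and collecting terms gives h(x) = -3x^4 + 2x^3 + 5x^2 + 2x + 1/3.
Evaluating at x = 0: h(0) = 1/3.

1/3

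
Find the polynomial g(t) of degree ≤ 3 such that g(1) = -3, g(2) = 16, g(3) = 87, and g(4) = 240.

Write g(t) = at^3 + bt^2 + ct + d. Substituting each data point gives a linear system:
  a + b + c + d = -3
  8a + 4b + 2c + d = 16
  27a + 9b + 3c + d = 87
  64a + 16b + 4c + d = 240
Solving the system yields a = 5, b = -4, c = -4, d = 0.
So g(t) = 5t^3 - 4t^2 - 4t.
Check: g(3) = 87. ✓

g(t) = 5t^3 - 4t^2 - 4t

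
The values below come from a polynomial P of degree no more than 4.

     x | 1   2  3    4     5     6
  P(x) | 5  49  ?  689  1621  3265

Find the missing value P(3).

On equispaced nodes a degree-4 polynomial has vanishing fifth forward difference, so
  - P(1) + 5·P(2) - 10·P(3) + 10·P(4) - 5·P(5) + P(6) = 0.
Substituting the known values and solving for P(3):
  -10·P(3) = -2290
  P(3) = 229.

229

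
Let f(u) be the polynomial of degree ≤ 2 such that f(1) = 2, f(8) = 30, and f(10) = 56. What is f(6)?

Using the Lagrange interpolation formula with nodes 1, 8, 10:
  L_0(u) = (u - 8)(u - 10) / 63
  L_1(u) = (u - 1)(u - 10) / -14
  L_2(u) = (u - 1)(u - 8) / 18
Then f(u) = 2·L_0(u) + 30·L_1(u) + 56·L_2(u).
Expanding and collecting terms gives f(u) = u² - 5u + 6.
Evaluating at u = 6: f(6) = 12.

12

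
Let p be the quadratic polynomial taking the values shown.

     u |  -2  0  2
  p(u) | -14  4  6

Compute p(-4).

-48

Write p(u) = au^2 + bu + c. Substituting each data point gives a linear system:
  4a - 2b + c = -14
  c = 4
  4a + 2b + c = 6
Solving the system yields a = -2, b = 5, c = 4.
So p(u) = -2u² + 5u + 4.
Then p(-4) = -48.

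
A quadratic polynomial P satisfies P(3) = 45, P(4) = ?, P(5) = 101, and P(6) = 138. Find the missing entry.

The 3 known points determine the degree-2 polynomial uniquely.
Write P(t) = at^2 + bt + c. Substituting each data point gives a linear system:
  9a + 3b + c = 45
  25a + 5b + c = 101
  36a + 6b + c = 138
Solving the system yields a = 3, b = 4, c = 6.
So P(t) = 3t^2 + 4t + 6.
Then P(4) = 70.

70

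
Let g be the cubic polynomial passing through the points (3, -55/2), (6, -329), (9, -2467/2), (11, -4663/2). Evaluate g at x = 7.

Using the Lagrange interpolation formula with nodes 3, 6, 9, 11:
  L_0(x) = (x - 6)(x - 9)(x - 11) / -144
  L_1(x) = (x - 3)(x - 9)(x - 11) / 45
  L_2(x) = (x - 3)(x - 6)(x - 11) / -36
  L_3(x) = (x - 3)(x - 6)(x - 9) / 80
Then g(x) = -55/2·L_0(x) - 329·L_1(x) - 2467/2·L_2(x) - 4663/2·L_3(x).
Expanding and collecting terms gives g(x) = -2x^3 + (5/2)x^2 + 3x - 5.
Evaluating at x = 7: g(7) = -1095/2.

-1095/2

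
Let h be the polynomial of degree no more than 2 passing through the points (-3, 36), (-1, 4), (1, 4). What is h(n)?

h(n) = 4n^2

Using the Lagrange interpolation formula with nodes -3, -1, 1:
  L_0(n) = (n + 1)(n - 1) / 8
  L_1(n) = (n + 3)(n - 1) / -4
  L_2(n) = (n + 3)(n + 1) / 8
Then h(n) = 36·L_0(n) + 4·L_1(n) + 4·L_2(n).
Expanding and collecting terms gives h(n) = 4n^2.
Check: h(-1) = 4. ✓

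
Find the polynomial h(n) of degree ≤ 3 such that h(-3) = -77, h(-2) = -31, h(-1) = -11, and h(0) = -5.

h(n) = 2n^3 - n^2 + 3n - 5

Using the Lagrange interpolation formula with nodes -3, -2, -1, 0:
  L_0(n) = (n + 2)(n + 1)n / -6
  L_1(n) = (n + 3)(n + 1)n / 2
  L_2(n) = (n + 3)(n + 2)n / -2
  L_3(n) = (n + 3)(n + 2)(n + 1) / 6
Then h(n) = -77·L_0(n) - 31·L_1(n) - 11·L_2(n) - 5·L_3(n).
Expanding and collecting terms gives h(n) = 2n^3 - n^2 + 3n - 5.
Check: h(-2) = -31. ✓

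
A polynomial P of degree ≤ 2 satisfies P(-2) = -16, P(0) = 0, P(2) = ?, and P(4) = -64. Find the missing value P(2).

The 3 known points determine the degree-2 polynomial uniquely.
Write P(x) = ax^2 + bx + c. Substituting each data point gives a linear system:
  4a - 2b + c = -16
  c = 0
  16a + 4b + c = -64
Solving the system yields a = -4, b = 0, c = 0.
So P(x) = -4x².
Then P(2) = -16.

-16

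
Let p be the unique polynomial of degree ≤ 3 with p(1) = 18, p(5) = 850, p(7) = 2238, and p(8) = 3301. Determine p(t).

Write p(t) = at^3 + bt^2 + ct + d. Substituting each data point gives a linear system:
  a + b + c + d = 18
  125a + 25b + 5c + d = 850
  343a + 49b + 7c + d = 2238
  512a + 64b + 8c + d = 3301
Solving the system yields a = 6, b = 3, c = 4, d = 5.
So p(t) = 6t³ + 3t² + 4t + 5.
Check: p(7) = 2238. ✓

p(t) = 6t^3 + 3t^2 + 4t + 5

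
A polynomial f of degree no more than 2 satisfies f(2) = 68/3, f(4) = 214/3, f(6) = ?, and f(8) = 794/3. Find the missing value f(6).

152

On equispaced nodes a degree-2 polynomial has vanishing third forward difference, so
  - f(2) + 3·f(4) - 3·f(6) + f(8) = 0.
Substituting the known values and solving for f(6):
  -3·f(6) = -456
  f(6) = 152.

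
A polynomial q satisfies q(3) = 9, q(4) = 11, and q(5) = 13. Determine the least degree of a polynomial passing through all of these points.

Forward differences of the values at t = 3, 4, 5:
  q  : 9  11  13
  Δ  : 2  2
  Δ^2: 0
The first differences are constant (2) and nonzero, while all higher differences vanish, so the minimal degree is 1.

1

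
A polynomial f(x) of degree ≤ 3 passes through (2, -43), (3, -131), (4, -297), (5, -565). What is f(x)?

f(x) = -4x^3 - 3x^2 + 3x - 5

Write f(x) = ax^3 + bx^2 + cx + d. Substituting each data point gives a linear system:
  8a + 4b + 2c + d = -43
  27a + 9b + 3c + d = -131
  64a + 16b + 4c + d = -297
  125a + 25b + 5c + d = -565
Solving the system yields a = -4, b = -3, c = 3, d = -5.
So f(x) = -4x^3 - 3x^2 + 3x - 5.
Check: f(2) = -43. ✓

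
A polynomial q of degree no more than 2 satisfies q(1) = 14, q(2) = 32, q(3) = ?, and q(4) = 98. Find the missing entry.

The 3 known points determine the degree-2 polynomial uniquely.
Write q(u) = au^2 + bu + c. Substituting each data point gives a linear system:
  a + b + c = 14
  4a + 2b + c = 32
  16a + 4b + c = 98
Solving the system yields a = 5, b = 3, c = 6.
So q(u) = 5u² + 3u + 6.
Then q(3) = 60.

60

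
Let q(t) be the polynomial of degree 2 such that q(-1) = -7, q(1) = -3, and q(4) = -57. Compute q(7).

-183

Write q(t) = at^2 + bt + c. Substituting each data point gives a linear system:
  a - b + c = -7
  a + b + c = -3
  16a + 4b + c = -57
Solving the system yields a = -4, b = 2, c = -1.
So q(t) = -4t^2 + 2t - 1.
Then q(7) = -183.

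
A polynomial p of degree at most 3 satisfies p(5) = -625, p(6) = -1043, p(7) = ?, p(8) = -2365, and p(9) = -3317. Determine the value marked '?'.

-1615

The 4 known points determine the degree-3 polynomial uniquely.
Write p(t) = at^3 + bt^2 + ct + d. Substituting each data point gives a linear system:
  125a + 25b + 5c + d = -625
  216a + 36b + 6c + d = -1043
  512a + 64b + 8c + d = -2365
  729a + 81b + 9c + d = -3317
Solving the system yields a = -4, b = -5, c = 1, d = -5.
So p(t) = -4t^3 - 5t^2 + t - 5.
Then p(7) = -1615.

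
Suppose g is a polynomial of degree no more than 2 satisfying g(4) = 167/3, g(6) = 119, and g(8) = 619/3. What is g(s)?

Write g(s) = as^2 + bs + c. Substituting each data point gives a linear system:
  16a + 4b + c = 167/3
  36a + 6b + c = 119
  64a + 8b + c = 619/3
Solving the system yields a = 3, b = 5/3, c = 1.
So g(s) = 3s^2 + (5/3)s + 1.
Check: g(8) = 619/3. ✓

g(s) = 3s^2 + (5/3)s + 1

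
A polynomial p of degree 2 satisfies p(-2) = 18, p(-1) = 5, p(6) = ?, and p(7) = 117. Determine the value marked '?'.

The 3 known points determine the degree-2 polynomial uniquely.
Write p(u) = au^2 + bu + c. Substituting each data point gives a linear system:
  4a - 2b + c = 18
  a - b + c = 5
  49a + 7b + c = 117
Solving the system yields a = 3, b = -4, c = -2.
So p(u) = 3u^2 - 4u - 2.
Then p(6) = 82.

82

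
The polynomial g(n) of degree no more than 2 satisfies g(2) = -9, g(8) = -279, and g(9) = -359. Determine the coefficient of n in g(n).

5

Write g(n) = an^2 + bn + c. Substituting each data point gives a linear system:
  4a + 2b + c = -9
  64a + 8b + c = -279
  81a + 9b + c = -359
Solving the system yields a = -5, b = 5, c = 1.
So g(n) = -5n^2 + 5n + 1.
The coefficient of n is 5.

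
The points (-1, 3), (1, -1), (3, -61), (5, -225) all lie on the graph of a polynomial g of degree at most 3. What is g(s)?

Using the Lagrange interpolation formula with nodes -1, 1, 3, 5:
  L_0(s) = (s - 1)(s - 3)(s - 5) / -48
  L_1(s) = (s + 1)(s - 3)(s - 5) / 16
  L_2(s) = (s + 1)(s - 1)(s - 5) / -16
  L_3(s) = (s + 1)(s - 1)(s - 3) / 48
Then g(s) = 3·L_0(s) - 1·L_1(s) - 61·L_2(s) - 225·L_3(s).
Expanding and collecting terms gives g(s) = -s³ - 4s² - s + 5.
Check: g(1) = -1. ✓

g(s) = -s^3 - 4s^2 - s + 5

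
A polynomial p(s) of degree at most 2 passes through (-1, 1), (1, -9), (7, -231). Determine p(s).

Using the Lagrange interpolation formula with nodes -1, 1, 7:
  L_0(s) = (s - 1)(s - 7) / 16
  L_1(s) = (s + 1)(s - 7) / -12
  L_2(s) = (s + 1)(s - 1) / 48
Then p(s) = 1·L_0(s) - 9·L_1(s) - 231·L_2(s).
Expanding and collecting terms gives p(s) = -4s^2 - 5s.
Check: p(-1) = 1. ✓

p(s) = -4s^2 - 5s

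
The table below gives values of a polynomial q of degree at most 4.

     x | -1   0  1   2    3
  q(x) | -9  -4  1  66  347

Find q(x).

q(x) = 4x^4 + 2x^3 - 4x^2 + 3x - 4

Write q(x) = ax^4 + bx^3 + cx^2 + dx + e. Substituting each data point gives a linear system:
  a - b + c - d + e = -9
  e = -4
  a + b + c + d + e = 1
  16a + 8b + 4c + 2d + e = 66
  81a + 27b + 9c + 3d + e = 347
Solving the system yields a = 4, b = 2, c = -4, d = 3, e = -4.
So q(x) = 4x^4 + 2x^3 - 4x^2 + 3x - 4.
Check: q(0) = -4. ✓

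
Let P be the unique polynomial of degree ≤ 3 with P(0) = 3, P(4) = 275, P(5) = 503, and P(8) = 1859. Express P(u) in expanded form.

Write P(u) = au^3 + bu^2 + cu + d. Substituting each data point gives a linear system:
  d = 3
  64a + 16b + 4c + d = 275
  125a + 25b + 5c + d = 503
  512a + 64b + 8c + d = 1859
Solving the system yields a = 3, b = 5, c = 0, d = 3.
So P(u) = 3u³ + 5u² + 3.
Check: P(4) = 275. ✓

P(u) = 3u^3 + 5u^2 + 3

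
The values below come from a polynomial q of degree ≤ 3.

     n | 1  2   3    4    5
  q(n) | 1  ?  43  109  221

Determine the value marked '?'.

On equispaced nodes a degree-3 polynomial has vanishing fourth forward difference, so
  q(1) - 4·q(2) + 6·q(3) - 4·q(4) + q(5) = 0.
Substituting the known values and solving for q(2):
  -4·q(2) = -44
  q(2) = 11.

11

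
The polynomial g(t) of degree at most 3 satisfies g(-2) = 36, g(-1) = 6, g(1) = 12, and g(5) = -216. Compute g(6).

Using the Lagrange interpolation formula with nodes -2, -1, 1, 5:
  L_0(t) = (t + 1)(t - 1)(t - 5) / -21
  L_1(t) = (t + 2)(t - 1)(t - 5) / 12
  L_2(t) = (t + 2)(t + 1)(t - 5) / -24
  L_3(t) = (t + 2)(t + 1)(t - 1) / 168
Then g(t) = 36·L_0(t) + 6·L_1(t) + 12·L_2(t) - 216·L_3(t).
Expanding and collecting terms gives g(t) = -3t³ + 5t² + 6t + 4.
Evaluating at t = 6: g(6) = -428.

-428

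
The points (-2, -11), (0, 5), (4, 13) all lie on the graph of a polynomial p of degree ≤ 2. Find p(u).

p(u) = -u^2 + 6u + 5

Write p(u) = au^2 + bu + c. Substituting each data point gives a linear system:
  4a - 2b + c = -11
  c = 5
  16a + 4b + c = 13
Solving the system yields a = -1, b = 6, c = 5.
So p(u) = -u² + 6u + 5.
Check: p(0) = 5. ✓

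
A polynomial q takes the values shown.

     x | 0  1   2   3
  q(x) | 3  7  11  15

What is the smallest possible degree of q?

1

Forward differences of the values at x = 0, 1, 2, 3:
  q  : 3  7  11  15
  Δ  : 4  4  4
  Δ^2: 0  0
  Δ^3: 0
The first differences are constant (4) and nonzero, while all higher differences vanish, so the minimal degree is 1.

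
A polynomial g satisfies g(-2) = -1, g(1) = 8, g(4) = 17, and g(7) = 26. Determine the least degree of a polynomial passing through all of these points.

Forward differences of the values at s = -2, 1, 4, 7:
  g  : -1  8  17  26
  Δ  : 9  9  9
  Δ^2: 0  0
  Δ^3: 0
The first differences are constant (9) and nonzero, while all higher differences vanish, so the minimal degree is 1.

1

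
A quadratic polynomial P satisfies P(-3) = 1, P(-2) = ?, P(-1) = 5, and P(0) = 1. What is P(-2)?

5

The 3 known points determine the degree-2 polynomial uniquely.
Write P(u) = au^2 + bu + c. Substituting each data point gives a linear system:
  9a - 3b + c = 1
  a - b + c = 5
  c = 1
Solving the system yields a = -2, b = -6, c = 1.
So P(u) = -2u^2 - 6u + 1.
Then P(-2) = 5.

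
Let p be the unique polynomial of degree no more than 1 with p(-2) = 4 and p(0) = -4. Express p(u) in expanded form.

Write p(u) = au + b. Substituting each data point gives a linear system:
  -2a + b = 4
  b = -4
Solving the system yields a = -4, b = -4.
So p(u) = -4u - 4.
Check: p(-2) = 4. ✓

p(u) = -4u - 4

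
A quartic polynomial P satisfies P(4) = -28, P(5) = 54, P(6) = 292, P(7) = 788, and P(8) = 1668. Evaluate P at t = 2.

-12

Forward differences of the values at t = 4, 5, 6, 7, 8:
  P  : -28  54  292  788  1668
  Δ  : 82  238  496  880
  Δ^2: 156  258  384
  Δ^3: 102  126
  Δ^4: 24
The fourth differences are constant, confirming degree 4.
Interpolating (Newton forward form) and evaluating at t = 2 gives P(2) = -12.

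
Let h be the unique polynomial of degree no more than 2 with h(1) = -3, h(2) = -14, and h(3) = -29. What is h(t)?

h(t) = -2t^2 - 5t + 4

Write h(t) = at^2 + bt + c. Substituting each data point gives a linear system:
  a + b + c = -3
  4a + 2b + c = -14
  9a + 3b + c = -29
Solving the system yields a = -2, b = -5, c = 4.
So h(t) = -2t^2 - 5t + 4.
Check: h(1) = -3. ✓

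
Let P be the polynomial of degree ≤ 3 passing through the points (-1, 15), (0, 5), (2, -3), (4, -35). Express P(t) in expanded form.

P(t) = -t^3 + 3t^2 - 6t + 5

Write P(t) = at^3 + bt^2 + ct + d. Substituting each data point gives a linear system:
  -a + b - c + d = 15
  d = 5
  8a + 4b + 2c + d = -3
  64a + 16b + 4c + d = -35
Solving the system yields a = -1, b = 3, c = -6, d = 5.
So P(t) = -t³ + 3t² - 6t + 5.
Check: P(4) = -35. ✓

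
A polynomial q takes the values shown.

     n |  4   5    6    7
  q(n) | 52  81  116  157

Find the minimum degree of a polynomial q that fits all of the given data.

2

Forward differences of the values at n = 4, 5, 6, 7:
  q  : 52  81  116  157
  Δ  : 29  35  41
  Δ^2: 6  6
  Δ^3: 0
The second differences are constant (6) and nonzero, while all higher differences vanish, so the minimal degree is 2.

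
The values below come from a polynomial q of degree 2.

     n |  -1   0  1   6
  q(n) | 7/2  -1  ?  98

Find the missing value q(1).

The 3 known points determine the degree-2 polynomial uniquely.
Write q(n) = an^2 + bn + c. Substituting each data point gives a linear system:
  a - b + c = 7/2
  c = -1
  36a + 6b + c = 98
Solving the system yields a = 3, b = -3/2, c = -1.
So q(n) = 3n^2 - (3/2)n - 1.
Then q(1) = 1/2.

1/2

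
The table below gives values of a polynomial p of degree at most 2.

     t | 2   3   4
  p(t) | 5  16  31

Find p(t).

Write p(t) = at^2 + bt + c. Substituting each data point gives a linear system:
  4a + 2b + c = 5
  9a + 3b + c = 16
  16a + 4b + c = 31
Solving the system yields a = 2, b = 1, c = -5.
So p(t) = 2t² + t - 5.
Check: p(2) = 5. ✓

p(t) = 2t^2 + t - 5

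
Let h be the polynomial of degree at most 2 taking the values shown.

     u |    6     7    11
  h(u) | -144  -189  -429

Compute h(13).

-585

Using the Lagrange interpolation formula with nodes 6, 7, 11:
  L_0(u) = (u - 7)(u - 11) / 5
  L_1(u) = (u - 6)(u - 11) / -4
  L_2(u) = (u - 6)(u - 7) / 20
Then h(u) = -144·L_0(u) - 189·L_1(u) - 429·L_2(u).
Expanding and collecting terms gives h(u) = -3u^2 - 6u.
Evaluating at u = 13: h(13) = -585.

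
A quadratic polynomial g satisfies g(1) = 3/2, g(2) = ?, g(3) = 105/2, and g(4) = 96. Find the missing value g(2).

21

On equispaced nodes a degree-2 polynomial has vanishing third forward difference, so
  - g(1) + 3·g(2) - 3·g(3) + g(4) = 0.
Substituting the known values and solving for g(2):
  3·g(2) = 63
  g(2) = 21.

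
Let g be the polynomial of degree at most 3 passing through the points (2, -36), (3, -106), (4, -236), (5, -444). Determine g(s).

g(s) = -3s^3 - 3s^2 + 2s - 4

Using the Lagrange interpolation formula with nodes 2, 3, 4, 5:
  L_0(s) = (s - 3)(s - 4)(s - 5) / -6
  L_1(s) = (s - 2)(s - 4)(s - 5) / 2
  L_2(s) = (s - 2)(s - 3)(s - 5) / -2
  L_3(s) = (s - 2)(s - 3)(s - 4) / 6
Then g(s) = -36·L_0(s) - 106·L_1(s) - 236·L_2(s) - 444·L_3(s).
Expanding and collecting terms gives g(s) = -3s³ - 3s² + 2s - 4.
Check: g(4) = -236. ✓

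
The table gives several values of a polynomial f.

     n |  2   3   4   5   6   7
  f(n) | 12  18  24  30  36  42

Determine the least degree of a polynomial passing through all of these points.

1

Forward differences of the values at n = 2, 3, 4, 5, 6, 7:
  f  : 12  18  24  30  36  42
  Δ  : 6  6  6  6  6
  Δ^2: 0  0  0  0
  Δ^3: 0  0  0
  Δ^4: 0  0
  Δ^5: 0
The first differences are constant (6) and nonzero, while all higher differences vanish, so the minimal degree is 1.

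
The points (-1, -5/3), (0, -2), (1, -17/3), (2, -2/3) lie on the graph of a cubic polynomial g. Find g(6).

Forward differences of the values at n = -1, 0, 1, 2:
  g  : -5/3  -2  -17/3  -2/3
  Δ  : -1/3  -11/3  5
  Δ^2: -10/3  26/3
  Δ^3: 12
The third differences are constant, confirming degree 3.
Interpolating (Newton forward form) and evaluating at n = 6 gives g(6) = 346.

346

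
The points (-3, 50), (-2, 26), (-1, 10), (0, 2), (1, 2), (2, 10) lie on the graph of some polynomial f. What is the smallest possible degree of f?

Forward differences of the values at s = -3, -2, -1, 0, 1, 2:
  f  : 50  26  10  2  2  10
  Δ  : -24  -16  -8  0  8
  Δ^2: 8  8  8  8
  Δ^3: 0  0  0
  Δ^4: 0  0
  Δ^5: 0
The second differences are constant (8) and nonzero, while all higher differences vanish, so the minimal degree is 2.

2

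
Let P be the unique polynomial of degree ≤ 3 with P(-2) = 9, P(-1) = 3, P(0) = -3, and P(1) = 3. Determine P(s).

Write P(s) = as^3 + bs^2 + cs + d. Substituting each data point gives a linear system:
  -8a + 4b - 2c + d = 9
  -a + b - c + d = 3
  d = -3
  a + b + c + d = 3
Solving the system yields a = 2, b = 6, c = -2, d = -3.
So P(s) = 2s^3 + 6s^2 - 2s - 3.
Check: P(1) = 3. ✓

P(s) = 2s^3 + 6s^2 - 2s - 3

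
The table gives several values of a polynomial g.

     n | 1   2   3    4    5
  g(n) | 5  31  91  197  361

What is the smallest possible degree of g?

3

Forward differences of the values at n = 1, 2, 3, 4, 5:
  g  : 5  31  91  197  361
  Δ  : 26  60  106  164
  Δ^2: 34  46  58
  Δ^3: 12  12
  Δ^4: 0
The third differences are constant (12) and nonzero, while all higher differences vanish, so the minimal degree is 3.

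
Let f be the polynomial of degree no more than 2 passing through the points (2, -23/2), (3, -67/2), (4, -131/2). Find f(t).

f(t) = -5t^2 + 3t + 5/2

Using the Lagrange interpolation formula with nodes 2, 3, 4:
  L_0(t) = (t - 3)(t - 4) / 2
  L_1(t) = (t - 2)(t - 4) / -1
  L_2(t) = (t - 2)(t - 3) / 2
Then f(t) = -23/2·L_0(t) - 67/2·L_1(t) - 131/2·L_2(t).
Expanding and collecting terms gives f(t) = -5t^2 + 3t + 5/2.
Check: f(4) = -131/2. ✓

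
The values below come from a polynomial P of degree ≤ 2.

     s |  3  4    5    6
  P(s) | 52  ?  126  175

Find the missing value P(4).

85

The 3 known points determine the degree-2 polynomial uniquely.
Write P(s) = as^2 + bs + c. Substituting each data point gives a linear system:
  9a + 3b + c = 52
  25a + 5b + c = 126
  36a + 6b + c = 175
Solving the system yields a = 4, b = 5, c = 1.
So P(s) = 4s^2 + 5s + 1.
Then P(4) = 85.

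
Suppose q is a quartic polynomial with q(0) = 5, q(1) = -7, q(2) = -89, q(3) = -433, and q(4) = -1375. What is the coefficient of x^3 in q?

4

Write q(x) = ax^4 + bx^3 + cx^2 + dx + e. Substituting each data point gives a linear system:
  e = 5
  a + b + c + d + e = -7
  16a + 8b + 4c + 2d + e = -89
  81a + 27b + 9c + 3d + e = -433
  256a + 64b + 16c + 4d + e = -1375
Solving the system yields a = -6, b = 4, c = -5, d = -5, e = 5.
So q(x) = -6x^4 + 4x^3 - 5x^2 - 5x + 5.
The coefficient of x^3 is 4.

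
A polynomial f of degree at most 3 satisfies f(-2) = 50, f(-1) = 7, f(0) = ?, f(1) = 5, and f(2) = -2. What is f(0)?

0

The 4 known points determine the degree-3 polynomial uniquely.
Write f(t) = at^3 + bt^2 + ct + d. Substituting each data point gives a linear system:
  -8a + 4b - 2c + d = 50
  -a + b - c + d = 7
  a + b + c + d = 5
  8a + 4b + 2c + d = -2
Solving the system yields a = -4, b = 6, c = 3, d = 0.
So f(t) = -4t³ + 6t² + 3t.
Then f(0) = 0.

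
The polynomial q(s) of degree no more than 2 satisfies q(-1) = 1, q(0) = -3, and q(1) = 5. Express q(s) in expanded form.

q(s) = 6s^2 + 2s - 3

Write q(s) = as^2 + bs + c. Substituting each data point gives a linear system:
  a - b + c = 1
  c = -3
  a + b + c = 5
Solving the system yields a = 6, b = 2, c = -3.
So q(s) = 6s^2 + 2s - 3.
Check: q(1) = 5. ✓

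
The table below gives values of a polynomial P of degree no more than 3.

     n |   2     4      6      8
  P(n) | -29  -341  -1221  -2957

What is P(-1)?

Forward differences of the values at n = 2, 4, 6, 8:
  P  : -29  -341  -1221  -2957
  Δ  : -312  -880  -1736
  Δ^2: -568  -856
  Δ^3: -288
The third differences are constant, confirming degree 3.
Interpolating (Newton forward form) and evaluating at n = -1 gives P(-1) = 4.

4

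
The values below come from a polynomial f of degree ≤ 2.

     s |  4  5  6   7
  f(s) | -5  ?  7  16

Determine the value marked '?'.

On equispaced nodes a degree-2 polynomial has vanishing third forward difference, so
  - f(4) + 3·f(5) - 3·f(6) + f(7) = 0.
Substituting the known values and solving for f(5):
  3·f(5) = 0
  f(5) = 0.

0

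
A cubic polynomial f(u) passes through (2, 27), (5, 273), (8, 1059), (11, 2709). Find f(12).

3507

Forward differences of the values at u = 2, 5, 8, 11:
  f  : 27  273  1059  2709
  Δ  : 246  786  1650
  Δ^2: 540  864
  Δ^3: 324
The third differences are constant, confirming degree 3.
Interpolating (Newton forward form) and evaluating at u = 12 gives f(12) = 3507.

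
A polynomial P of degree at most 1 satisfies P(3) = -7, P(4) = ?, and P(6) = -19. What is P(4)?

The 2 known points determine the degree-1 polynomial uniquely.
Write P(x) = ax + b. Substituting each data point gives a linear system:
  3a + b = -7
  6a + b = -19
Solving the system yields a = -4, b = 5.
So P(x) = -4x + 5.
Then P(4) = -11.

-11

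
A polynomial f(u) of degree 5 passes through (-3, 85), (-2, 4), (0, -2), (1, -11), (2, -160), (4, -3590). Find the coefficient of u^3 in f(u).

-1

Write f(u) = au^5 + bu^4 + cu^3 + du^2 + eu + k. Substituting each data point gives a linear system:
  -243a + 81b - 27c + 9d - 3e + k = 85
  -32a + 16b - 8c + 4d - 2e + k = 4
  k = -2
  a + b + c + d + e + k = -11
  32a + 16b + 8c + 4d + 2e + k = -160
  1024a + 256b + 64c + 16d + 4e + k = -3590
Solving the system yields a = -2, b = -6, c = -1, d = 5, e = -5, k = -2.
So f(u) = -2u⁵ - 6u⁴ - u³ + 5u² - 5u - 2.
The coefficient of u^3 is -1.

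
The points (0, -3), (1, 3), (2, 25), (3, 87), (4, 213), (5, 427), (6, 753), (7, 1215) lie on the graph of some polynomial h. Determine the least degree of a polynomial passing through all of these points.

3

Forward differences of the values at u = 0, 1, 2, 3, 4, 5, 6, 7:
  h  : -3  3  25  87  213  427  753  1215
  Δ  : 6  22  62  126  214  326  462
  Δ^2: 16  40  64  88  112  136
  Δ^3: 24  24  24  24  24
  Δ^4: 0  0  0  0
  Δ^5: 0  0  0
  Δ^6: 0  0
  Δ^7: 0
The third differences are constant (24) and nonzero, while all higher differences vanish, so the minimal degree is 3.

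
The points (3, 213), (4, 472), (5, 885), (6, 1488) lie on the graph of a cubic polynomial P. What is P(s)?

Write P(s) = as^3 + bs^2 + cs + d. Substituting each data point gives a linear system:
  27a + 9b + 3c + d = 213
  64a + 16b + 4c + d = 472
  125a + 25b + 5c + d = 885
  216a + 36b + 6c + d = 1488
Solving the system yields a = 6, b = 5, c = 2, d = 0.
So P(s) = 6s^3 + 5s^2 + 2s.
Check: P(5) = 885. ✓

P(s) = 6s^3 + 5s^2 + 2s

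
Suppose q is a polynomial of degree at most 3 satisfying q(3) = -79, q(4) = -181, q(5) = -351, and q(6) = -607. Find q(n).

q(n) = -3n^3 + 2n^2 - 5n - 1

Write q(n) = an^3 + bn^2 + cn + d. Substituting each data point gives a linear system:
  27a + 9b + 3c + d = -79
  64a + 16b + 4c + d = -181
  125a + 25b + 5c + d = -351
  216a + 36b + 6c + d = -607
Solving the system yields a = -3, b = 2, c = -5, d = -1.
So q(n) = -3n^3 + 2n^2 - 5n - 1.
Check: q(3) = -79. ✓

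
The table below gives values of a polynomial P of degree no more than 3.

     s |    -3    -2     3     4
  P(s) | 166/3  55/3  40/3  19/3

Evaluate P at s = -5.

Using the Lagrange interpolation formula with nodes -3, -2, 3, 4:
  L_0(s) = (s + 2)(s - 3)(s - 4) / -42
  L_1(s) = (s + 3)(s - 3)(s - 4) / 30
  L_2(s) = (s + 3)(s + 2)(s - 4) / -30
  L_3(s) = (s + 3)(s + 2)(s - 3) / 42
Then P(s) = 166/3·L_0(s) + 55/3·L_1(s) + 40/3·L_2(s) + 19/3·L_3(s).
Expanding and collecting terms gives P(s) = -s^3 + 4s^2 + 2s - 5/3.
Evaluating at s = -5: P(-5) = 640/3.

640/3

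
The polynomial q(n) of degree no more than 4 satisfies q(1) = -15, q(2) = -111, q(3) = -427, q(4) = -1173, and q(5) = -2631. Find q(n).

Write q(n) = an^4 + bn^3 + cn^2 + dn + e. Substituting each data point gives a linear system:
  a + b + c + d + e = -15
  16a + 8b + 4c + 2d + e = -111
  81a + 27b + 9c + 3d + e = -427
  256a + 64b + 16c + 4d + e = -1173
  625a + 125b + 25c + 5d + e = -2631
Solving the system yields a = -3, b = -5, c = -5, d = -1, e = -1.
So q(n) = -3n⁴ - 5n³ - 5n² - n - 1.
Check: q(2) = -111. ✓

q(n) = -3n^4 - 5n^3 - 5n^2 - n - 1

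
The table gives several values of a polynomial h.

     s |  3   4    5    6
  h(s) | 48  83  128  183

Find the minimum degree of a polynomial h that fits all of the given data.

Forward differences of the values at s = 3, 4, 5, 6:
  h  : 48  83  128  183
  Δ  : 35  45  55
  Δ^2: 10  10
  Δ^3: 0
The second differences are constant (10) and nonzero, while all higher differences vanish, so the minimal degree is 2.

2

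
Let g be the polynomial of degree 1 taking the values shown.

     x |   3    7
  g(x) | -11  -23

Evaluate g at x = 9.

Write g(x) = ax + b. Substituting each data point gives a linear system:
  3a + b = -11
  7a + b = -23
Solving the system yields a = -3, b = -2.
So g(x) = -3x - 2.
Then g(9) = -29.

-29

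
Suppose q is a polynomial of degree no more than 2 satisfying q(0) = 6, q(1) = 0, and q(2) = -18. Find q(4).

-90

Using the Lagrange interpolation formula with nodes 0, 1, 2:
  L_0(s) = (s - 1)(s - 2) / 2
  L_1(s) = s(s - 2) / -1
  L_2(s) = s(s - 1) / 2
Then q(s) = 6·L_0(s) + 0·L_1(s) - 18·L_2(s).
Expanding and collecting terms gives q(s) = -6s^2 + 6.
Evaluating at s = 4: q(4) = -90.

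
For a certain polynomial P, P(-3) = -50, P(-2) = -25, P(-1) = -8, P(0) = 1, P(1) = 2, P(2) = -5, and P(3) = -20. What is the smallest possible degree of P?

Forward differences of the values at x = -3, -2, -1, 0, 1, 2, 3:
  P  : -50  -25  -8  1  2  -5  -20
  Δ  : 25  17  9  1  -7  -15
  Δ^2: -8  -8  -8  -8  -8
  Δ^3: 0  0  0  0
  Δ^4: 0  0  0
  Δ^5: 0  0
  Δ^6: 0
The second differences are constant (-8) and nonzero, while all higher differences vanish, so the minimal degree is 2.

2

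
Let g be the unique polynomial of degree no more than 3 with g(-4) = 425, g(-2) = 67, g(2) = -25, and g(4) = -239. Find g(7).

Write g(x) = ax^3 + bx^2 + cx + d. Substituting each data point gives a linear system:
  -64a + 16b - 4c + d = 425
  -8a + 4b - 2c + d = 67
  8a + 4b + 2c + d = -25
  64a + 16b + 4c + d = -239
Solving the system yields a = -5, b = 6, c = -3, d = -3.
So g(x) = -5x^3 + 6x^2 - 3x - 3.
Then g(7) = -1445.

-1445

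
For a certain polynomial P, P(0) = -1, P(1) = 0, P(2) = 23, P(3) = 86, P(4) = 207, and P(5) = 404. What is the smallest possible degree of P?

Forward differences of the values at u = 0, 1, 2, 3, 4, 5:
  P  : -1  0  23  86  207  404
  Δ  : 1  23  63  121  197
  Δ^2: 22  40  58  76
  Δ^3: 18  18  18
  Δ^4: 0  0
  Δ^5: 0
The third differences are constant (18) and nonzero, while all higher differences vanish, so the minimal degree is 3.

3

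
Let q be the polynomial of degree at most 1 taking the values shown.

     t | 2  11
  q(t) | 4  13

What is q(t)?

Write q(t) = at + b. Substituting each data point gives a linear system:
  2a + b = 4
  11a + b = 13
Solving the system yields a = 1, b = 2.
So q(t) = t + 2.
Check: q(2) = 4. ✓

q(t) = t + 2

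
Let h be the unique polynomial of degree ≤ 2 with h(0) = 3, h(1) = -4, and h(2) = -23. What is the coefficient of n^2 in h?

Write h(n) = an^2 + bn + c. Substituting each data point gives a linear system:
  c = 3
  a + b + c = -4
  4a + 2b + c = -23
Solving the system yields a = -6, b = -1, c = 3.
So h(n) = -6n^2 - n + 3.
The leading coefficient is -6.

-6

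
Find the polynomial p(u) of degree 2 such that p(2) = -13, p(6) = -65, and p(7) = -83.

p(u) = -u^2 - 5u + 1

Write p(u) = au^2 + bu + c. Substituting each data point gives a linear system:
  4a + 2b + c = -13
  36a + 6b + c = -65
  49a + 7b + c = -83
Solving the system yields a = -1, b = -5, c = 1.
So p(u) = -u² - 5u + 1.
Check: p(7) = -83. ✓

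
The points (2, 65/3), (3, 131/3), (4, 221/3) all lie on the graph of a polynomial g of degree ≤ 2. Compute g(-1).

11/3

Write g(x) = ax^2 + bx + c. Substituting each data point gives a linear system:
  4a + 2b + c = 65/3
  9a + 3b + c = 131/3
  16a + 4b + c = 221/3
Solving the system yields a = 4, b = 2, c = 5/3.
So g(x) = 4x^2 + 2x + 5/3.
Then g(-1) = 11/3.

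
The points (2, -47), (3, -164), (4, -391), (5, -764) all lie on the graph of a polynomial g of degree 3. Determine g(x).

g(x) = -6x^3 - x^2 + 2x + 1

Using the Lagrange interpolation formula with nodes 2, 3, 4, 5:
  L_0(x) = (x - 3)(x - 4)(x - 5) / -6
  L_1(x) = (x - 2)(x - 4)(x - 5) / 2
  L_2(x) = (x - 2)(x - 3)(x - 5) / -2
  L_3(x) = (x - 2)(x - 3)(x - 4) / 6
Then g(x) = -47·L_0(x) - 164·L_1(x) - 391·L_2(x) - 764·L_3(x).
Expanding and collecting terms gives g(x) = -6x³ - x² + 2x + 1.
Check: g(4) = -391. ✓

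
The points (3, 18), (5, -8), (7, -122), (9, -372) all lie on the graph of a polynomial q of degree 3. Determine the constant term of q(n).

-3

Write q(n) = an^3 + bn^2 + cn + d. Substituting each data point gives a linear system:
  27a + 9b + 3c + d = 18
  125a + 25b + 5c + d = -8
  343a + 49b + 7c + d = -122
  729a + 81b + 9c + d = -372
Solving the system yields a = -1, b = 4, c = 4, d = -3.
So q(n) = -n^3 + 4n^2 + 4n - 3.
The constant term is -3.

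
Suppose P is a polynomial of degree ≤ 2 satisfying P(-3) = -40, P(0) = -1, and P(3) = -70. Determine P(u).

Write P(u) = au^2 + bu + c. Substituting each data point gives a linear system:
  9a - 3b + c = -40
  c = -1
  9a + 3b + c = -70
Solving the system yields a = -6, b = -5, c = -1.
So P(u) = -6u² - 5u - 1.
Check: P(3) = -70. ✓

P(u) = -6u^2 - 5u - 1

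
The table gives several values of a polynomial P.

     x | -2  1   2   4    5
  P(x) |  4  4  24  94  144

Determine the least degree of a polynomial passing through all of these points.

Divided differences on the nodes -2, 1, 2, 4, 5:
  order 0: 4  4  24  94  144
  order 1: 0  20  35  50
  order 2: 5  5  5
  order 3: 0  0
  order 4: 0
The order-2 divided differences are all 5 (nonzero) and every higher order vanishes, so the data lies on a polynomial of degree exactly 2.

2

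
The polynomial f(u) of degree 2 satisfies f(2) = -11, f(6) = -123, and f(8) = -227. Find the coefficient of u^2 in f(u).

Write f(u) = au^2 + bu + c. Substituting each data point gives a linear system:
  4a + 2b + c = -11
  36a + 6b + c = -123
  64a + 8b + c = -227
Solving the system yields a = -4, b = 4, c = -3.
So f(u) = -4u^2 + 4u - 3.
The leading coefficient is -4.

-4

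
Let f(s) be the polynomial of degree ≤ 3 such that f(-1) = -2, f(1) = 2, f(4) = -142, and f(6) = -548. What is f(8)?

-1370

Write f(s) = as^3 + bs^2 + cs + d. Substituting each data point gives a linear system:
  -a + b - c + d = -2
  a + b + c + d = 2
  64a + 16b + 4c + d = -142
  216a + 36b + 6c + d = -548
Solving the system yields a = -3, b = 2, c = 5, d = -2.
So f(s) = -3s^3 + 2s^2 + 5s - 2.
Then f(8) = -1370.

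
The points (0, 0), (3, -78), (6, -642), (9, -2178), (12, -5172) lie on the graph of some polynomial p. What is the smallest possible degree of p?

Forward differences of the values at s = 0, 3, 6, 9, 12:
  p  : 0  -78  -642  -2178  -5172
  Δ  : -78  -564  -1536  -2994
  Δ^2: -486  -972  -1458
  Δ^3: -486  -486
  Δ^4: 0
The third differences are constant (-486) and nonzero, while all higher differences vanish, so the minimal degree is 3.

3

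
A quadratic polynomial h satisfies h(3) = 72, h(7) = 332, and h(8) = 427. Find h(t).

h(t) = 6t^2 + 5t + 3

Write h(t) = at^2 + bt + c. Substituting each data point gives a linear system:
  9a + 3b + c = 72
  49a + 7b + c = 332
  64a + 8b + c = 427
Solving the system yields a = 6, b = 5, c = 3.
So h(t) = 6t^2 + 5t + 3.
Check: h(8) = 427. ✓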